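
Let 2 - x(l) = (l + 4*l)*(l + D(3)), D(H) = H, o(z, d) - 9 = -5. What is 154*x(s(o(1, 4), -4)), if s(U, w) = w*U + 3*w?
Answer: -538692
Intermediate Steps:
o(z, d) = 4 (o(z, d) = 9 - 5 = 4)
s(U, w) = 3*w + U*w (s(U, w) = U*w + 3*w = 3*w + U*w)
x(l) = 2 - 5*l*(3 + l) (x(l) = 2 - (l + 4*l)*(l + 3) = 2 - 5*l*(3 + l))
154*x(s(o(1, 4), -4)) = 154*(2 - (-60)*(3 + 4) - 5*16*(3 + 4)**2) = 154*(2 - (-60)*7 - 5*(-4*7)**2) = 154*(2 - 15*(-28) - 5*(-28)**2) = 154*(2 + 420 - 5*784) = 154*(2 + 420 - 3920) = 154*(-3498) = -538692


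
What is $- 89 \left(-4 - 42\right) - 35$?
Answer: $4059$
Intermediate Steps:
$- 89 \left(-4 - 42\right) - 35 = \left(-89\right) \left(-46\right) - 35 = 4094 - 35 = 4059$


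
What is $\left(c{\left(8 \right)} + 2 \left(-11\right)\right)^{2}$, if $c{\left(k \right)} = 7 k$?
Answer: $1156$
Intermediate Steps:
$\left(c{\left(8 \right)} + 2 \left(-11\right)\right)^{2} = \left(7 \cdot 8 + 2 \left(-11\right)\right)^{2} = \left(56 - 22\right)^{2} = 34^{2} = 1156$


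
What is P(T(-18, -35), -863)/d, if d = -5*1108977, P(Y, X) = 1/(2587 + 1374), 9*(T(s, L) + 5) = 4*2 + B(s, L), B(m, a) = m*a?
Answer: -1/21963289485 ≈ -4.5531e-11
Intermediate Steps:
B(m, a) = a*m
T(s, L) = -37/9 + L*s/9 (T(s, L) = -5 + (4*2 + L*s)/9 = -5 + (8 + L*s)/9 = -5 + (8/9 + L*s/9) = -37/9 + L*s/9)
P(Y, X) = 1/3961
d = -5544885
P(T(-18, -35), -863)/d = (1/3961)/(-5544885) = (1/3961)*(-1/5544885) = -1/21963289485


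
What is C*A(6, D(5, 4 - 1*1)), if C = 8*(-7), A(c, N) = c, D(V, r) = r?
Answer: -336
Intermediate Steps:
C = -56
C*A(6, D(5, 4 - 1*1)) = -56*6 = -336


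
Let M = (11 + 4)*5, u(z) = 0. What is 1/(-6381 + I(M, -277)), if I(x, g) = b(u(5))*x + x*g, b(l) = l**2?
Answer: -1/27156 ≈ -3.6824e-5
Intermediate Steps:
M = 75 (M = 15*5 = 75)
I(x, g) = g*x (I(x, g) = 0**2*x + x*g = 0*x + g*x = 0 + g*x = g*x)
1/(-6381 + I(M, -277)) = 1/(-6381 - 277*75) = 1/(-6381 - 20775) = 1/(-27156) = -1/27156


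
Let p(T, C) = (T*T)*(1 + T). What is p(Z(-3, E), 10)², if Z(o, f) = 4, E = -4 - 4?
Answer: 6400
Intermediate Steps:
E = -8
p(T, C) = T²*(1 + T)
p(Z(-3, E), 10)² = (4²*(1 + 4))² = (16*5)² = 80² = 6400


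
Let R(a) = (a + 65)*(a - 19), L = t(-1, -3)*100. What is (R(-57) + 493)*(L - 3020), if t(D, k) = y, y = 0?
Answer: 347300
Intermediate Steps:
t(D, k) = 0
L = 0 (L = 0*100 = 0)
R(a) = (-19 + a)*(65 + a) (R(a) = (65 + a)*(-19 + a) = (-19 + a)*(65 + a))
(R(-57) + 493)*(L - 3020) = ((-1235 + (-57)² + 46*(-57)) + 493)*(0 - 3020) = ((-1235 + 3249 - 2622) + 493)*(-3020) = (-608 + 493)*(-3020) = -115*(-3020) = 347300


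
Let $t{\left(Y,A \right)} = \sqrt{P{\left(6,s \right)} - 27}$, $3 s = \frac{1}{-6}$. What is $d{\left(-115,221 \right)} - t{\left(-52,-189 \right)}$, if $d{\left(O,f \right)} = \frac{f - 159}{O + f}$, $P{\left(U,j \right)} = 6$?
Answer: $\frac{31}{53} - i \sqrt{21} \approx 0.58491 - 4.5826 i$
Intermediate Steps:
$s = - \frac{1}{18}$ ($s = \frac{1}{3 \left(-6\right)} = \frac{1}{3} \left(- \frac{1}{6}\right) = - \frac{1}{18} \approx -0.055556$)
$t{\left(Y,A \right)} = i \sqrt{21}$ ($t{\left(Y,A \right)} = \sqrt{6 - 27} = \sqrt{-21} = i \sqrt{21}$)
$d{\left(O,f \right)} = \frac{-159 + f}{O + f}$
$d{\left(-115,221 \right)} - t{\left(-52,-189 \right)} = \frac{-159 + 221}{-115 + 221} - i \sqrt{21} = \frac{1}{106} \cdot 62 - i \sqrt{21} = \frac{31}{53} - i \sqrt{21}$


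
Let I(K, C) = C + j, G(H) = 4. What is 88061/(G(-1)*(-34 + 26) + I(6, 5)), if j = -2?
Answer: -88061/29 ≈ -3036.6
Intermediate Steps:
I(K, C) = -2 + C (I(K, C) = C - 2 = -2 + C)
88061/(G(-1)*(-34 + 26) + I(6, 5)) = 88061/(4*(-34 + 26) + (-2 + 5)) = 88061/(4*(-8) + 3) = 88061/(-32 + 3) = 88061/(-29) = 88061*(-1/29) = -88061/29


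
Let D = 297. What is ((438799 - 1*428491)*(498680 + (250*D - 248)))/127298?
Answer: 2951603028/63649 ≈ 46373.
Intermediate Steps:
((438799 - 1*428491)*(498680 + (250*D - 248)))/127298 = ((438799 - 1*428491)*(498680 + (250*297 - 248)))/127298 = ((438799 - 428491)*(498680 + (74250 - 248)))*(1/127298) = (10308*(498680 + 74002))*(1/127298) = (10308*572682)*(1/127298) = 5903206056*(1/127298) = 2951603028/63649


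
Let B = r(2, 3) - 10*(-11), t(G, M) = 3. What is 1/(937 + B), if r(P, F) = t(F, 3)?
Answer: 1/1050 ≈ 0.00095238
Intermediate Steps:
r(P, F) = 3
B = 113 (B = 3 - 10*(-11) = 3 + 110 = 113)
1/(937 + B) = 1/(937 + 113) = 1/1050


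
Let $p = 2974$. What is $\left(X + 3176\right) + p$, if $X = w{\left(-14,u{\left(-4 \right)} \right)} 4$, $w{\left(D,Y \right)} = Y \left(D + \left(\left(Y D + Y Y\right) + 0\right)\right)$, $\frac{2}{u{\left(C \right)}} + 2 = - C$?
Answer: $6042$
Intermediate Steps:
$u{\left(C \right)} = \frac{2}{-2 - C}$
$w{\left(D,Y \right)} = Y \left(D + Y^{2} + D Y\right)$ ($w{\left(D,Y \right)} = Y \left(D + \left(\left(D Y + Y^{2}\right) + 0\right)\right) = Y \left(D + \left(\left(Y^{2} + D Y\right) + 0\right)\right) = Y \left(D + \left(Y^{2} + D Y\right)\right) = Y \left(D + Y^{2} + D Y\right)$)
$X = -108$ ($X = - \frac{2}{2 - 4} \left(-14 + \left(- \frac{2}{2 - 4}\right)^{2} - 14 \left(- \frac{2}{2 - 4}\right)\right) 4 = - \frac{2}{-2} \left(-14 + \left(- \frac{2}{-2}\right)^{2} - 14 \left(- \frac{2}{-2}\right)\right) 4 = \left(-2\right) \left(- \frac{1}{2}\right) \left(-14 + \left(\left(-2\right) \left(- \frac{1}{2}\right)\right)^{2} - 14 \left(\left(-2\right) \left(- \frac{1}{2}\right)\right)\right) 4 = 1 \left(-14 + 1^{2} - 14\right) 4 = 1 \left(-14 + 1 - 14\right) 4 = 1 \left(-27\right) 4 = \left(-27\right) 4 = -108$)
$\left(X + 3176\right) + p = \left(-108 + 3176\right) + 2974 = 3068 + 2974 = 6042$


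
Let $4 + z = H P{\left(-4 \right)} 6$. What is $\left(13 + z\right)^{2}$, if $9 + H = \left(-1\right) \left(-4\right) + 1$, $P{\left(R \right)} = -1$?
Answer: $1089$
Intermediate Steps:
$H = -4$ ($H = -9 + \left(\left(-1\right) \left(-4\right) + 1\right) = -9 + \left(4 + 1\right) = -9 + 5 = -4$)
$z = 20$ ($z = -4 + \left(-4\right) \left(-1\right) 6 = -4 + 4 \cdot 6 = -4 + 24 = 20$)
$\left(13 + z\right)^{2} = \left(13 + 20\right)^{2} = 33^{2} = 1089$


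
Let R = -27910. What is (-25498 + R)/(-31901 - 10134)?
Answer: 53408/42035 ≈ 1.2706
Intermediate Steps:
(-25498 + R)/(-31901 - 10134) = (-25498 - 27910)/(-31901 - 10134) = -53408/(-42035) = -53408*(-1/42035) = 53408/42035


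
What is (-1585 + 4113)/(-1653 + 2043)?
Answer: 1264/195 ≈ 6.4820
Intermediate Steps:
(-1585 + 4113)/(-1653 + 2043) = 2528/390 = 2528*(1/390) = 1264/195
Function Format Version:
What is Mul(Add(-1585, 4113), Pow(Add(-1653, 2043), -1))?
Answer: Rational(1264, 195) ≈ 6.4820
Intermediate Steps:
Mul(Add(-1585, 4113), Pow(Add(-1653, 2043), -1)) = Mul(2528, Pow(390, -1)) = Mul(2528, Rational(1, 390)) = Rational(1264, 195)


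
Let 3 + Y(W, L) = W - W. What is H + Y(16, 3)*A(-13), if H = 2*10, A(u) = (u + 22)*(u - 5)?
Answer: 506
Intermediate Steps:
Y(W, L) = -3 (Y(W, L) = -3 + (W - W) = -3 + 0 = -3)
A(u) = (-5 + u)*(22 + u) (A(u) = (22 + u)*(-5 + u) = (-5 + u)*(22 + u))
H = 20
H + Y(16, 3)*A(-13) = 20 - 3*(-110 + (-13)² + 17*(-13)) = 20 - 3*(-110 + 169 - 221) = 20 - 3*(-162) = 20 + 486 = 506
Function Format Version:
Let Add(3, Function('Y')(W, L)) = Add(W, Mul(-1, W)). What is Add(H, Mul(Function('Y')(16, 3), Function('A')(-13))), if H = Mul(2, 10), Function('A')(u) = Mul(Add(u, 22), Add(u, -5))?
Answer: 506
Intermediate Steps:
Function('Y')(W, L) = -3 (Function('Y')(W, L) = Add(-3, Add(W, Mul(-1, W))) = Add(-3, 0) = -3)
Function('A')(u) = Mul(Add(-5, u), Add(22, u)) (Function('A')(u) = Mul(Add(22, u), Add(-5, u)) = Mul(Add(-5, u), Add(22, u)))
H = 20
Add(H, Mul(Function('Y')(16, 3), Function('A')(-13))) = Add(20, Mul(-3, Add(-110, Pow(-13, 2), Mul(17, -13)))) = Add(20, Mul(-3, Add(-110, 169, -221))) = Add(20, Mul(-3, -162)) = Add(20, 486) = 506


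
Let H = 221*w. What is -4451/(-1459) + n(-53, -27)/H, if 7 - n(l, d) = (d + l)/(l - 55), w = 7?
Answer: 14320030/4687767 ≈ 3.0548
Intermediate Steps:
n(l, d) = 7 - (d + l)/(-55 + l) (n(l, d) = 7 - (d + l)/(l - 55) = 7 - (d + l)/(-55 + l))
H = 1547 (H = 221*7 = 1547)
-4451/(-1459) + n(-53, -27)/H = -4451/(-1459) + ((-385 - 1*(-27) + 6*(-53))/(-55 - 53))/1547 = -4451*(-1/1459) + ((-385 + 27 - 318)/(-108))*(1/1547) = 4451/1459 - 1/108*(-676)*(1/1547) = 4451/1459 + (169/27)*(1/1547) = 4451/1459 + 13/3213 = 14320030/4687767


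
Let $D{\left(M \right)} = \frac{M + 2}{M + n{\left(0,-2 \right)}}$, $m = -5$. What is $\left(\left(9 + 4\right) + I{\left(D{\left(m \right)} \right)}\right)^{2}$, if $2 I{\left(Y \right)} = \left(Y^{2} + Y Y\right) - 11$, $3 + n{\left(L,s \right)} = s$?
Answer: $\frac{576081}{10000} \approx 57.608$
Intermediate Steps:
$n{\left(L,s \right)} = -3 + s$
$D{\left(M \right)} = \frac{2 + M}{-5 + M}$ ($D{\left(M \right)} = \frac{M + 2}{M - 5} = \frac{2 + M}{M - 5} = \frac{2 + M}{-5 + M}$)
$I{\left(Y \right)} = - \frac{11}{2} + Y^{2}$ ($I{\left(Y \right)} = \frac{\left(Y^{2} + Y Y\right) - 11}{2} = \frac{\left(Y^{2} + Y^{2}\right) - 11}{2} = \frac{2 Y^{2} - 11}{2} = \frac{-11 + 2 Y^{2}}{2} = - \frac{11}{2} + Y^{2}$)
$\left(\left(9 + 4\right) + I{\left(D{\left(m \right)} \right)}\right)^{2} = \left(\left(9 + 4\right) - \left(\frac{11}{2} - \left(\frac{2 - 5}{-5 - 5}\right)^{2}\right)\right)^{2} = \left(13 - \left(\frac{11}{2} - \left(\frac{1}{-10} \left(-3\right)\right)^{2}\right)\right)^{2} = \left(13 - \left(\frac{11}{2} - \left(\left(- \frac{1}{10}\right) \left(-3\right)\right)^{2}\right)\right)^{2} = \left(13 - \left(\frac{11}{2} - \left(\frac{3}{10}\right)^{2}\right)\right)^{2} = \left(13 + \left(- \frac{11}{2} + \frac{9}{100}\right)\right)^{2} = \left(13 - \frac{541}{100}\right)^{2} = \left(\frac{759}{100}\right)^{2} = \frac{576081}{10000}$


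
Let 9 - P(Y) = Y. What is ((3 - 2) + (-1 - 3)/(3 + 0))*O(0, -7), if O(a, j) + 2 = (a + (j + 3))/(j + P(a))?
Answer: 4/3 ≈ 1.3333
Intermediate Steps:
P(Y) = 9 - Y
O(a, j) = -2 + (3 + a + j)/(9 + j - a) (O(a, j) = -2 + (a + (j + 3))/(j + (9 - a)) = -2 + (a + (3 + j))/(9 + j - a) = -2 + (3 + a + j)/(9 + j - a))
((3 - 2) + (-1 - 3)/(3 + 0))*O(0, -7) = ((3 - 2) + (-1 - 3)/(3 + 0))*((-15 - 1*(-7) + 3*0)/(9 - 7 - 1*0)) = (1 - 4/3)*((-15 + 7 + 0)/(9 - 7 + 0)) = (1 - 4*1/3)*(-8/2) = (1 - 4/3)*((1/2)*(-8)) = -1/3*(-4) = 4/3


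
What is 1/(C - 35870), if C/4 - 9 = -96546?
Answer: -1/422018 ≈ -2.3696e-6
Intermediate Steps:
C = -386148 (C = 36 + 4*(-96546) = 36 - 386184 = -386148)
1/(C - 35870) = 1/(-386148 - 35870) = 1/(-422018) = -1/422018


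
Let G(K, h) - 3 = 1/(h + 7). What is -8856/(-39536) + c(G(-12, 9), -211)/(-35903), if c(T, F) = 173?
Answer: 5555665/25347518 ≈ 0.21918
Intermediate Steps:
G(K, h) = 3 + 1/(7 + h) (G(K, h) = 3 + 1/(h + 7) = 3 + 1/(7 + h))
-8856/(-39536) + c(G(-12, 9), -211)/(-35903) = -8856/(-39536) + 173/(-35903) = -8856*(-1/39536) + 173*(-1/35903) = 1107/4942 - 173/35903 = 5555665/25347518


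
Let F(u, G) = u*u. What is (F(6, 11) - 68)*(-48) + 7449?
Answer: 8985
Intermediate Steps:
F(u, G) = u²
(F(6, 11) - 68)*(-48) + 7449 = (6² - 68)*(-48) + 7449 = (36 - 68)*(-48) + 7449 = -32*(-48) + 7449 = 1536 + 7449 = 8985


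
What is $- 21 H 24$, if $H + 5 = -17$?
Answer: $11088$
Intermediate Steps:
$H = -22$ ($H = -5 - 17 = -22$)
$- 21 H 24 = \left(-21\right) \left(-22\right) 24 = 462 \cdot 24 = 11088$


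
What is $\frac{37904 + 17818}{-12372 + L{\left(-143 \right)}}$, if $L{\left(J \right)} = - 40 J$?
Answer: $- \frac{27861}{3326} \approx -8.3767$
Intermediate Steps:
$\frac{37904 + 17818}{-12372 + L{\left(-143 \right)}} = \frac{37904 + 17818}{-12372 - -5720} = \frac{55722}{-12372 + 5720} = \frac{55722}{-6652} = 55722 \left(- \frac{1}{6652}\right) = - \frac{27861}{3326}$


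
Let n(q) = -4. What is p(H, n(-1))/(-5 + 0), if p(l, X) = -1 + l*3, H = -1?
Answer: ⅘ ≈ 0.80000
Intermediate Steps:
p(l, X) = -1 + 3*l
p(H, n(-1))/(-5 + 0) = (-1 + 3*(-1))/(-5 + 0) = (-1 - 3)/(-5) = -4*(-⅕) = ⅘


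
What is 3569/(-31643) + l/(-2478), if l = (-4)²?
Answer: -4675135/39205677 ≈ -0.11925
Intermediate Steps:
l = 16
3569/(-31643) + l/(-2478) = 3569/(-31643) + 16/(-2478) = 3569*(-1/31643) + 16*(-1/2478) = -3569/31643 - 8/1239 = -4675135/39205677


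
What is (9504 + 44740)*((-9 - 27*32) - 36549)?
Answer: -2029918968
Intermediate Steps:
(9504 + 44740)*((-9 - 27*32) - 36549) = 54244*((-9 - 864) - 36549) = 54244*(-873 - 36549) = 54244*(-37422) = -2029918968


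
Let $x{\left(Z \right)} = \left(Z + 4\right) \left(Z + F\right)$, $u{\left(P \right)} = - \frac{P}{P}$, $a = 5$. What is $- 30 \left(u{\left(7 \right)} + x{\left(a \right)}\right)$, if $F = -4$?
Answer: $-240$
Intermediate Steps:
$u{\left(P \right)} = -1$ ($u{\left(P \right)} = \left(-1\right) 1 = -1$)
$x{\left(Z \right)} = \left(-4 + Z\right) \left(4 + Z\right)$ ($x{\left(Z \right)} = \left(Z + 4\right) \left(Z - 4\right) = \left(4 + Z\right) \left(-4 + Z\right) = \left(-4 + Z\right) \left(4 + Z\right)$)
$- 30 \left(u{\left(7 \right)} + x{\left(a \right)}\right) = - 30 \left(-1 - \left(16 - 5^{2}\right)\right) = - 30 \left(-1 + \left(-16 + 25\right)\right) = - 30 \left(-1 + 9\right) = \left(-30\right) 8 = -240$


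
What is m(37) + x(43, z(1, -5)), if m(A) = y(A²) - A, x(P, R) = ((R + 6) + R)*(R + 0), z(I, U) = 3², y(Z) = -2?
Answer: 177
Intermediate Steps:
z(I, U) = 9
x(P, R) = R*(6 + 2*R) (x(P, R) = ((6 + R) + R)*R = (6 + 2*R)*R = R*(6 + 2*R))
m(A) = -2 - A
m(37) + x(43, z(1, -5)) = (-2 - 1*37) + 2*9*(3 + 9) = (-2 - 37) + 2*9*12 = -39 + 216 = 177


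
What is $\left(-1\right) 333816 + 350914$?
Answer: $17098$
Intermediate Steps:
$\left(-1\right) 333816 + 350914 = -333816 + 350914 = 17098$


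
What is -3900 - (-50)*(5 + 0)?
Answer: -3650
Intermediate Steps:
-3900 - (-50)*(5 + 0) = -3900 - (-50)*5 = -3900 - 1*(-250) = -3900 + 250 = -3650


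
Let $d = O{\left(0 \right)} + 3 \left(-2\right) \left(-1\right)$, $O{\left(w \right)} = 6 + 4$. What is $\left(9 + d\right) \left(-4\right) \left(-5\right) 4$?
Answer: $2000$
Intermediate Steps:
$O{\left(w \right)} = 10$
$d = 16$ ($d = 10 + 3 \left(-2\right) \left(-1\right) = 10 - -6 = 10 + 6 = 16$)
$\left(9 + d\right) \left(-4\right) \left(-5\right) 4 = \left(9 + 16\right) \left(-4\right) \left(-5\right) 4 = 25 \cdot 20 \cdot 4 = 25 \cdot 80 = 2000$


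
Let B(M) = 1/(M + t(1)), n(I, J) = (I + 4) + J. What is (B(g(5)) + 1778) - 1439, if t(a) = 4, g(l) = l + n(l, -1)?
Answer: 5764/17 ≈ 339.06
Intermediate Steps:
n(I, J) = 4 + I + J (n(I, J) = (4 + I) + J = 4 + I + J)
g(l) = 3 + 2*l (g(l) = l + (4 + l - 1) = l + (3 + l) = 3 + 2*l)
B(M) = 1/(4 + M) (B(M) = 1/(M + 4) = 1/(4 + M))
(B(g(5)) + 1778) - 1439 = (1/(4 + (3 + 2*5)) + 1778) - 1439 = (1/(4 + (3 + 10)) + 1778) - 1439 = (1/(4 + 13) + 1778) - 1439 = (1/17 + 1778) - 1439 = 30227/17 - 1439 = 5764/17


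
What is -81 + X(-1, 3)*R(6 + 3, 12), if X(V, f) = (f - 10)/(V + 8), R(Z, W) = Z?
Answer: -90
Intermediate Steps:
X(V, f) = (-10 + f)/(8 + V)
-81 + X(-1, 3)*R(6 + 3, 12) = -81 + ((-10 + 3)/(8 - 1))*(6 + 3) = -81 + (-7/7)*9 = -81 + ((⅐)*(-7))*9 = -81 - 1*9 = -81 - 9 = -90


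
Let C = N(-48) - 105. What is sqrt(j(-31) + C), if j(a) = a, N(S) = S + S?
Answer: 2*I*sqrt(58) ≈ 15.232*I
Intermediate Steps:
N(S) = 2*S
C = -201 (C = 2*(-48) - 105 = -96 - 105 = -201)
sqrt(j(-31) + C) = sqrt(-31 - 201) = sqrt(-232) = 2*I*sqrt(58)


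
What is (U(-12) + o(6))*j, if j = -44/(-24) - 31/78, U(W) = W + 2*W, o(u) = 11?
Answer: -1400/39 ≈ -35.897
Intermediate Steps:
U(W) = 3*W
j = 56/39 (j = -44*(-1/24) - 31*1/78 = 11/6 - 31/78 = 56/39 ≈ 1.4359)
(U(-12) + o(6))*j = (3*(-12) + 11)*(56/39) = (-36 + 11)*(56/39) = -25*56/39 = -1400/39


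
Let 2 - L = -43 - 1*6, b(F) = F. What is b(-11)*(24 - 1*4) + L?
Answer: -169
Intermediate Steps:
L = 51 (L = 2 - (-43 - 1*6) = 2 - (-43 - 6) = 2 - 1*(-49) = 2 + 49 = 51)
b(-11)*(24 - 1*4) + L = -11*(24 - 1*4) + 51 = -11*(24 - 4) + 51 = -11*20 + 51 = -220 + 51 = -169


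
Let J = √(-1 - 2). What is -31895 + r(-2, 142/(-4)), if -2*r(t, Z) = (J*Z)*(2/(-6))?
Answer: -31895 - 71*I*√3/12 ≈ -31895.0 - 10.248*I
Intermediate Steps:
J = I*√3 (J = √(-3) = I*√3 ≈ 1.732*I)
r(t, Z) = I*Z*√3/6 (r(t, Z) = -(I*√3)*Z*2/(-6)/2 = -I*Z*√3*2*(-⅙)/2 = -I*Z*√3*(-1)/(2*3) = -(-1)*I*Z*√3/6 = I*Z*√3/6)
-31895 + r(-2, 142/(-4)) = -31895 + I*(142/(-4))*√3/6 = -31895 + I*(142*(-¼))*√3/6 = -31895 + (⅙)*I*(-71/2)*√3 = -31895 - 71*I*√3/12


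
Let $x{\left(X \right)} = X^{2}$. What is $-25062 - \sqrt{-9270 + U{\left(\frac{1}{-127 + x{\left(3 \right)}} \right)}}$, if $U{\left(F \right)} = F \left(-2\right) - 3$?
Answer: $-25062 - \frac{i \sqrt{32279254}}{59} \approx -25062.0 - 96.296 i$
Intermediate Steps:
$U{\left(F \right)} = -3 - 2 F$ ($U{\left(F \right)} = - 2 F - 3 = -3 - 2 F$)
$-25062 - \sqrt{-9270 + U{\left(\frac{1}{-127 + x{\left(3 \right)}} \right)}} = -25062 - \sqrt{-9270 - \left(3 + \frac{2}{-127 + 3^{2}}\right)} = -25062 - \sqrt{-9270 - \left(3 + \frac{2}{-127 + 9}\right)} = -25062 - \sqrt{-9270 - \left(3 + \frac{2}{-118}\right)} = -25062 - \sqrt{-9270 - \frac{176}{59}} = -25062 - \sqrt{- \frac{547106}{59}} = -25062 - \frac{i \sqrt{32279254}}{59}$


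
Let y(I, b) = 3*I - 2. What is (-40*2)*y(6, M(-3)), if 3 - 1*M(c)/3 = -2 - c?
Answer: -1280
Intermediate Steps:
M(c) = 15 + 3*c (M(c) = 9 - 3*(-2 - c) = 9 + (6 + 3*c) = 15 + 3*c)
y(I, b) = -2 + 3*I
(-40*2)*y(6, M(-3)) = (-40*2)*(-2 + 3*6) = -80*(-2 + 18) = -80*16 = -1280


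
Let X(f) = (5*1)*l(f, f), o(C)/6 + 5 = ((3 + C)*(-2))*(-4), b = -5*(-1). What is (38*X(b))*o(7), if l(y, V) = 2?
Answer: 171000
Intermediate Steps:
b = 5
o(C) = 114 + 48*C (o(C) = -30 + 6*(((3 + C)*(-2))*(-4)) = -30 + 6*((-6 - 2*C)*(-4)) = -30 + 6*(24 + 8*C) = -30 + (144 + 48*C) = 114 + 48*C)
X(f) = 10 (X(f) = (5*1)*2 = 5*2 = 10)
(38*X(b))*o(7) = (38*10)*(114 + 48*7) = 380*(114 + 336) = 380*450 = 171000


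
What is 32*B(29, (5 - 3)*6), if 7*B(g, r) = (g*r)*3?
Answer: 33408/7 ≈ 4772.6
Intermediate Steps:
B(g, r) = 3*g*r/7 (B(g, r) = ((g*r)*3)/7 = (3*g*r)/7 = 3*g*r/7)
32*B(29, (5 - 3)*6) = 32*((3/7)*29*((5 - 3)*6)) = 32*((3/7)*29*(2*6)) = 32*((3/7)*29*12) = 32*(1044/7) = 33408/7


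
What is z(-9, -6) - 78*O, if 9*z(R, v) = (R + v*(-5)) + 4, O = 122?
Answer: -85619/9 ≈ -9513.2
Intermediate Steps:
z(R, v) = 4/9 - 5*v/9 + R/9 (z(R, v) = ((R + v*(-5)) + 4)/9 = ((R - 5*v) + 4)/9 = (4 + R - 5*v)/9 = 4/9 - 5*v/9 + R/9)
z(-9, -6) - 78*O = (4/9 - 5/9*(-6) + (⅑)*(-9)) - 78*122 = (4/9 + 10/3 - 1) - 9516 = 25/9 - 9516 = -85619/9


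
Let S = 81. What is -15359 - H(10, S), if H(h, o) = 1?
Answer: -15360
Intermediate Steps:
-15359 - H(10, S) = -15359 - 1*1 = -15359 - 1 = -15360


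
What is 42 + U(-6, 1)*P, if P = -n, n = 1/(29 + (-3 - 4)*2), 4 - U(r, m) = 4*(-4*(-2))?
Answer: 658/15 ≈ 43.867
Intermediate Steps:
U(r, m) = -28 (U(r, m) = 4 - 4*(-4*(-2)) = 4 - 4*8 = 4 - 1*32 = 4 - 32 = -28)
n = 1/15 (n = 1/(29 - 7*2) = 1/(29 - 14) = 1/15 ≈ 0.066667)
P = -1/15 (P = -1*1/15 = -1/15 ≈ -0.066667)
42 + U(-6, 1)*P = 42 - 28*(-1/15) = 42 + 28/15 = 658/15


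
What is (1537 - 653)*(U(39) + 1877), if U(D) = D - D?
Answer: 1659268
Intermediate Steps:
U(D) = 0
(1537 - 653)*(U(39) + 1877) = (1537 - 653)*(0 + 1877) = 884*1877 = 1659268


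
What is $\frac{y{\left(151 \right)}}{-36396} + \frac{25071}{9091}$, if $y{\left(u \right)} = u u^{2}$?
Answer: $- \frac{30387383425}{330876036} \approx -91.839$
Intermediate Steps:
$y{\left(u \right)} = u^{3}$
$\frac{y{\left(151 \right)}}{-36396} + \frac{25071}{9091} = \frac{151^{3}}{-36396} + \frac{25071}{9091} = 3442951 \left(- \frac{1}{36396}\right) + 25071 \cdot \frac{1}{9091} = - \frac{3442951}{36396} + \frac{25071}{9091} = - \frac{30387383425}{330876036}$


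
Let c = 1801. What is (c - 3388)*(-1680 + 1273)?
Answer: 645909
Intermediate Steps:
(c - 3388)*(-1680 + 1273) = (1801 - 3388)*(-1680 + 1273) = -1587*(-407) = 645909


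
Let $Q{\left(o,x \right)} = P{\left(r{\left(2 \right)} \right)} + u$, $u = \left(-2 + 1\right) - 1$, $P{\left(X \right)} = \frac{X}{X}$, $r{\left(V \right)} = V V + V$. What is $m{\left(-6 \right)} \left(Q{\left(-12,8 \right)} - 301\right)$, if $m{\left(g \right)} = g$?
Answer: $1812$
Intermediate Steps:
$r{\left(V \right)} = V + V^{2}$ ($r{\left(V \right)} = V^{2} + V = V + V^{2}$)
$P{\left(X \right)} = 1$
$u = -2$ ($u = -1 - 1 = -2$)
$Q{\left(o,x \right)} = -1$ ($Q{\left(o,x \right)} = 1 - 2 = -1$)
$m{\left(-6 \right)} \left(Q{\left(-12,8 \right)} - 301\right) = - 6 \left(-1 - 301\right) = \left(-6\right) \left(-302\right) = 1812$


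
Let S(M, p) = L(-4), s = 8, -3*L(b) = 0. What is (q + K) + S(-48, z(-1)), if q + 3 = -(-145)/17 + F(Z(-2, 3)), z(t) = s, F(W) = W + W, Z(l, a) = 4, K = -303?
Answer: -4921/17 ≈ -289.47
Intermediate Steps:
L(b) = 0 (L(b) = -1/3*0 = 0)
F(W) = 2*W
z(t) = 8
S(M, p) = 0
q = 230/17 (q = -3 + (-(-145)/17 + 2*4) = -3 + (-(-145)/17 + 8) = -3 + (-29*(-5/17) + 8) = -3 + (145/17 + 8) = -3 + 281/17 = 230/17 ≈ 13.529)
(q + K) + S(-48, z(-1)) = (230/17 - 303) + 0 = -4921/17 + 0 = -4921/17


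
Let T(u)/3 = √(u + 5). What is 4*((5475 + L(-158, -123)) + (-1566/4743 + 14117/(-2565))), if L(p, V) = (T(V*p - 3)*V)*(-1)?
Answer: 1556415296/71145 + 2952*√4859 ≈ 2.2765e+5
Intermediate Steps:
T(u) = 3*√(5 + u) (T(u) = 3*√(u + 5) = 3*√(5 + u))
L(p, V) = -3*V*√(2 + V*p) (L(p, V) = ((3*√(5 + (V*p - 3)))*V)*(-1) = ((3*√(5 + (-3 + V*p)))*V)*(-1) = ((3*√(2 + V*p))*V)*(-1) = (3*V*√(2 + V*p))*(-1) = -3*V*√(2 + V*p))
4*((5475 + L(-158, -123)) + (-1566/4743 + 14117/(-2565))) = 4*((5475 - 3*(-123)*√(2 - 123*(-158))) + (-1566/4743 + 14117/(-2565))) = 4*((5475 - 3*(-123)*√(2 + 19434)) + (-1566*1/4743 + 14117*(-1/2565))) = 4*((5475 - 3*(-123)*√19436) + (-174/527 - 743/135)) = 4*((5475 - 3*(-123)*2*√4859) - 415051/71145) = 4*((5475 + 738*√4859) - 415051/71145) = 4*(389103824/71145 + 738*√4859) = 1556415296/71145 + 2952*√4859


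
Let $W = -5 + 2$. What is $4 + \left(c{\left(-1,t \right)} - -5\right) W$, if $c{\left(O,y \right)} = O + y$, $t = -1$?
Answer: $-5$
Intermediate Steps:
$W = -3$
$4 + \left(c{\left(-1,t \right)} - -5\right) W = 4 + \left(\left(-1 - 1\right) - -5\right) \left(-3\right) = 4 + \left(-2 + 5\right) \left(-3\right) = 4 + 3 \left(-3\right) = 4 - 9 = -5$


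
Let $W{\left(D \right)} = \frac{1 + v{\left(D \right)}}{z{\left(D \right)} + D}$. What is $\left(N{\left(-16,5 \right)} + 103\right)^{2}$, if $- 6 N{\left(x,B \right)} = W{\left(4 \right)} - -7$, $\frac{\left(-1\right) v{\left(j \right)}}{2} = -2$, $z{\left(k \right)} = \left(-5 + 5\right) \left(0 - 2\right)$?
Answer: $\frac{660969}{64} \approx 10328.0$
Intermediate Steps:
$z{\left(k \right)} = 0$ ($z{\left(k \right)} = 0 \left(-2\right) = 0$)
$v{\left(j \right)} = 4$ ($v{\left(j \right)} = \left(-2\right) \left(-2\right) = 4$)
$W{\left(D \right)} = \frac{5}{D}$ ($W{\left(D \right)} = \frac{1 + 4}{0 + D} = \frac{5}{D}$)
$N{\left(x,B \right)} = - \frac{11}{8}$ ($N{\left(x,B \right)} = - \frac{\frac{5}{4} - -7}{6} = - \frac{5 \cdot \frac{1}{4} + 7}{6} = - \frac{\frac{5}{4} + 7}{6} = \left(- \frac{1}{6}\right) \frac{33}{4} = - \frac{11}{8}$)
$\left(N{\left(-16,5 \right)} + 103\right)^{2} = \left(- \frac{11}{8} + 103\right)^{2} = \left(\frac{813}{8}\right)^{2} = \frac{660969}{64}$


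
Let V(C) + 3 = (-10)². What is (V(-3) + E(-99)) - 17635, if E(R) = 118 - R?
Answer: -17321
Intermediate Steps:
V(C) = 97 (V(C) = -3 + (-10)² = -3 + 100 = 97)
(V(-3) + E(-99)) - 17635 = (97 + (118 - 1*(-99))) - 17635 = (97 + (118 + 99)) - 17635 = (97 + 217) - 17635 = 314 - 17635 = -17321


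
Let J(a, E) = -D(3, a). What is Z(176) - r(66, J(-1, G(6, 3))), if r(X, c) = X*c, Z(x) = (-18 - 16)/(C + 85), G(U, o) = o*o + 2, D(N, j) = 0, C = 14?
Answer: -34/99 ≈ -0.34343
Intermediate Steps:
G(U, o) = 2 + o² (G(U, o) = o² + 2 = 2 + o²)
Z(x) = -34/99 (Z(x) = (-18 - 16)/(14 + 85) = -34/99)
J(a, E) = 0 (J(a, E) = -1*0 = 0)
Z(176) - r(66, J(-1, G(6, 3))) = -34/99 - 66*0 = -34/99 - 1*0 = -34/99 + 0 = -34/99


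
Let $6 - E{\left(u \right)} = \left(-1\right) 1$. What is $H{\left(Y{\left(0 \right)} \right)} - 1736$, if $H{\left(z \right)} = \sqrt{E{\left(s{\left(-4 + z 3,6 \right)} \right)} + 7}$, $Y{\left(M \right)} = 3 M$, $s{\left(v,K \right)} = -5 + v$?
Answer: $-1736 + \sqrt{14} \approx -1732.3$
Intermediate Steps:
$E{\left(u \right)} = 7$ ($E{\left(u \right)} = 6 - \left(-1\right) 1 = 6 - -1 = 6 + 1 = 7$)
$H{\left(z \right)} = \sqrt{14}$ ($H{\left(z \right)} = \sqrt{7 + 7} = \sqrt{14}$)
$H{\left(Y{\left(0 \right)} \right)} - 1736 = \sqrt{14} - 1736 = -1736 + \sqrt{14}$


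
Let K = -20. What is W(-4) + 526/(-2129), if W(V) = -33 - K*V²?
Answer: 610497/2129 ≈ 286.75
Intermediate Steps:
W(V) = -33 + 20*V² (W(V) = -33 - (-20)*V² = -33 + 20*V²)
W(-4) + 526/(-2129) = (-33 + 20*(-4)²) + 526/(-2129) = (-33 + 20*16) + 526*(-1/2129) = (-33 + 320) - 526/2129 = 287 - 526/2129 = 610497/2129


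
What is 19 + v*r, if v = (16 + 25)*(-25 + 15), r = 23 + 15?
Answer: -15561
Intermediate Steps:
r = 38
v = -410 (v = 41*(-10) = -410)
19 + v*r = 19 - 410*38 = 19 - 15580 = -15561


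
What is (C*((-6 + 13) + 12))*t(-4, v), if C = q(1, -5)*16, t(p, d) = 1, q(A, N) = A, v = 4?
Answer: 304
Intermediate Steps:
C = 16 (C = 1*16 = 16)
(C*((-6 + 13) + 12))*t(-4, v) = (16*((-6 + 13) + 12))*1 = (16*(7 + 12))*1 = (16*19)*1 = 304*1 = 304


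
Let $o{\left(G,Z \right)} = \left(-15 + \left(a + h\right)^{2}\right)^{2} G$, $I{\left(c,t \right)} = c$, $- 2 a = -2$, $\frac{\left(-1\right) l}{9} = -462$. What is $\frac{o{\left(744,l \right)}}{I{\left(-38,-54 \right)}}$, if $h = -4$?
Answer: $- \frac{13392}{19} \approx -704.84$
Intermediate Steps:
$l = 4158$ ($l = \left(-9\right) \left(-462\right) = 4158$)
$a = 1$ ($a = \left(- \frac{1}{2}\right) \left(-2\right) = 1$)
$o{\left(G,Z \right)} = 36 G$ ($o{\left(G,Z \right)} = \left(-15 + \left(1 - 4\right)^{2}\right)^{2} G = \left(-15 + \left(-3\right)^{2}\right)^{2} G = \left(-15 + 9\right)^{2} G = \left(-6\right)^{2} G = 36 G$)
$\frac{o{\left(744,l \right)}}{I{\left(-38,-54 \right)}} = \frac{36 \cdot 744}{-38} = 26784 \left(- \frac{1}{38}\right) = - \frac{13392}{19}$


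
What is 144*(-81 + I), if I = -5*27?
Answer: -31104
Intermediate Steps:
I = -135
144*(-81 + I) = 144*(-81 - 135) = 144*(-216) = -31104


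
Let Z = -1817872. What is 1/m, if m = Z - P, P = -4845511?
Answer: 1/3027639 ≈ 3.3029e-7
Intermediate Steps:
m = 3027639 (m = -1817872 - 1*(-4845511) = -1817872 + 4845511 = 3027639)
1/m = 1/3027639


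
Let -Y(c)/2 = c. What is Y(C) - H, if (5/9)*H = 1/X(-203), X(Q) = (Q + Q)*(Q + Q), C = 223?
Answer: -367584289/824180 ≈ -446.00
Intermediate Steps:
Y(c) = -2*c
X(Q) = 4*Q² (X(Q) = (2*Q)*(2*Q) = 4*Q²)
H = 9/824180 (H = 9/(5*((4*(-203)²))) = 9/(5*((4*41209))) = (9/5)/164836 = (9/5)*(1/164836) = 9/824180 ≈ 1.0920e-5)
Y(C) - H = -2*223 - 1*9/824180 = -446 - 9/824180 = -367584289/824180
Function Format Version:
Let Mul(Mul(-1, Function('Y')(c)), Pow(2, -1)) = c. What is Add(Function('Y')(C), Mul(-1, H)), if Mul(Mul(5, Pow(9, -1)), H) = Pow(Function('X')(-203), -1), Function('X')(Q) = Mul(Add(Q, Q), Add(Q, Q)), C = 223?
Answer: Rational(-367584289, 824180) ≈ -446.00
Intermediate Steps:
Function('Y')(c) = Mul(-2, c)
Function('X')(Q) = Mul(4, Pow(Q, 2)) (Function('X')(Q) = Mul(Mul(2, Q), Mul(2, Q)) = Mul(4, Pow(Q, 2)))
H = Rational(9, 824180) (H = Mul(Rational(9, 5), Pow(Mul(4, Pow(-203, 2)), -1)) = Mul(Rational(9, 5), Pow(Mul(4, 41209), -1)) = Mul(Rational(9, 5), Pow(164836, -1)) = Mul(Rational(9, 5), Rational(1, 164836)) = Rational(9, 824180) ≈ 1.0920e-5)
Add(Function('Y')(C), Mul(-1, H)) = Add(Mul(-2, 223), Mul(-1, Rational(9, 824180))) = Add(-446, Rational(-9, 824180)) = Rational(-367584289, 824180)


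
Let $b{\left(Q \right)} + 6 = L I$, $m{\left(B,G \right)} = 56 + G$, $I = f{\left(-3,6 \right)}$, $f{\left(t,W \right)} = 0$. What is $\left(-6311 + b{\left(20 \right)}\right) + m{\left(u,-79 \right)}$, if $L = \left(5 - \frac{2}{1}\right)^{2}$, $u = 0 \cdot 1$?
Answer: $-6340$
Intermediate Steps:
$I = 0$
$u = 0$
$L = 9$ ($L = \left(5 - 2\right)^{2} = 3^{2} = 9$)
$b{\left(Q \right)} = -6$ ($b{\left(Q \right)} = -6 + 9 \cdot 0 = -6 + 0 = -6$)
$\left(-6311 + b{\left(20 \right)}\right) + m{\left(u,-79 \right)} = \left(-6311 - 6\right) + \left(56 - 79\right) = -6317 - 23 = -6340$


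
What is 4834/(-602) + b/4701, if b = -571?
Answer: -11534188/1415001 ≈ -8.1514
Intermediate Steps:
4834/(-602) + b/4701 = 4834/(-602) - 571/4701 = 4834*(-1/602) - 571*1/4701 = -2417/301 - 571/4701 = -11534188/1415001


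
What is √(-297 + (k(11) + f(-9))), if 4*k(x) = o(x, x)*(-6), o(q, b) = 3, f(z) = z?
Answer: 3*I*√138/2 ≈ 17.621*I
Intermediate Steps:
k(x) = -9/2 (k(x) = (3*(-6))/4 = (¼)*(-18) = -9/2)
√(-297 + (k(11) + f(-9))) = √(-297 + (-9/2 - 9)) = √(-297 - 27/2) = √(-621/2) = 3*I*√138/2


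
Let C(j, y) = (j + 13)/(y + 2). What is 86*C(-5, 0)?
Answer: 344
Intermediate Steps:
C(j, y) = (13 + j)/(2 + y)
86*C(-5, 0) = 86*((13 - 5)/(2 + 0)) = 86*(8/2) = 86*((½)*8) = 86*4 = 344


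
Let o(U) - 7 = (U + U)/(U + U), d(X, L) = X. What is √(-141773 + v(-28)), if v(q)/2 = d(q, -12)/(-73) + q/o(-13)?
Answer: 2*I*√188885383/73 ≈ 376.54*I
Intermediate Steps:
o(U) = 8 (o(U) = 7 + (U + U)/(U + U) = 7 + (2*U)/((2*U)) = 7 + (2*U)*(1/(2*U)) = 7 + 1 = 8)
v(q) = 65*q/292 (v(q) = 2*(q/(-73) + q/8) = 2*(q*(-1/73) + q*(⅛)) = 2*(-q/73 + q/8) = 2*(65*q/584) = 65*q/292)
√(-141773 + v(-28)) = √(-141773 + (65/292)*(-28)) = √(-141773 - 455/73) = √(-10349884/73) = 2*I*√188885383/73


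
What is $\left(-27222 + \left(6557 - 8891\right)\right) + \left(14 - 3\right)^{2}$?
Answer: $-29435$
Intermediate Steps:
$\left(-27222 + \left(6557 - 8891\right)\right) + \left(14 - 3\right)^{2} = \left(-27222 - 2334\right) + 11^{2} = -29556 + 121 = -29435$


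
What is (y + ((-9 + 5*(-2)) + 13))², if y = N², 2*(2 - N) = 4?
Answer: 36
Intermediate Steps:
N = 0 (N = 2 - ½*4 = 2 - 2 = 0)
y = 0 (y = 0² = 0)
(y + ((-9 + 5*(-2)) + 13))² = (0 + ((-9 + 5*(-2)) + 13))² = (0 + ((-9 - 10) + 13))² = (0 + (-19 + 13))² = (0 - 6)² = (-6)² = 36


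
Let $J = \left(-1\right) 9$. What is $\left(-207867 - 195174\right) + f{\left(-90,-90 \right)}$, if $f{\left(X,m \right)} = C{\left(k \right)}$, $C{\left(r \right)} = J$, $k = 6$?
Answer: $-403050$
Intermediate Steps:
$J = -9$
$C{\left(r \right)} = -9$
$f{\left(X,m \right)} = -9$
$\left(-207867 - 195174\right) + f{\left(-90,-90 \right)} = \left(-207867 - 195174\right) - 9 = -403041 - 9 = -403050$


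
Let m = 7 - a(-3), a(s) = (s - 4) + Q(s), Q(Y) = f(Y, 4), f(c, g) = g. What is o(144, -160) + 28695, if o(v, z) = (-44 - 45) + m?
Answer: 28616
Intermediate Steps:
Q(Y) = 4
a(s) = s (a(s) = (s - 4) + 4 = (-4 + s) + 4 = s)
m = 10 (m = 7 - 1*(-3) = 7 + 3 = 10)
o(v, z) = -79 (o(v, z) = (-44 - 45) + 10 = -89 + 10 = -79)
o(144, -160) + 28695 = -79 + 28695 = 28616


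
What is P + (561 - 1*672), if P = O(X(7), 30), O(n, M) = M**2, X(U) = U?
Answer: 789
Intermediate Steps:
P = 900 (P = 30**2 = 900)
P + (561 - 1*672) = 900 + (561 - 1*672) = 900 + (561 - 672) = 900 - 111 = 789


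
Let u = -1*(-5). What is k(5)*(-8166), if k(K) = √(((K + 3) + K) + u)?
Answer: -24498*√2 ≈ -34645.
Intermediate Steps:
u = 5
k(K) = √(8 + 2*K) (k(K) = √(((K + 3) + K) + 5) = √(((3 + K) + K) + 5) = √((3 + 2*K) + 5) = √(8 + 2*K))
k(5)*(-8166) = √(8 + 2*5)*(-8166) = √(8 + 10)*(-8166) = √18*(-8166) = (3*√2)*(-8166) = -24498*√2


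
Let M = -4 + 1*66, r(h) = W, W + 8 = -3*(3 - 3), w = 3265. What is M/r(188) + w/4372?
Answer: -15309/2186 ≈ -7.0032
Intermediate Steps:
W = -8 (W = -8 - 3*(3 - 3) = -8 - 3*0 = -8 + 0 = -8)
r(h) = -8
M = 62 (M = -4 + 66 = 62)
M/r(188) + w/4372 = 62/(-8) + 3265/4372 = 62*(-1/8) + 3265*(1/4372) = -31/4 + 3265/4372 = -15309/2186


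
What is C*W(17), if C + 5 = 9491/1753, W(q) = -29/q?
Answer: -21054/29801 ≈ -0.70649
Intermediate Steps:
C = 726/1753 (C = -5 + 9491/1753 = 726/1753 ≈ 0.41415)
C*W(17) = 726*(-29/17)/1753 = 726*(-29*1/17)/1753 = (726/1753)*(-29/17) = -21054/29801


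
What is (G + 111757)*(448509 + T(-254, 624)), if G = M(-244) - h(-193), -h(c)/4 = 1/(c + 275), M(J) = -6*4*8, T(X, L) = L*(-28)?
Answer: 1971635221179/41 ≈ 4.8089e+10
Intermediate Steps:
T(X, L) = -28*L
M(J) = -192 (M(J) = -24*8 = -192)
h(c) = -4/(275 + c) (h(c) = -4/(c + 275) = -4/(275 + c))
G = -7870/41 (G = -192 - (-4)/(275 - 193) = -192 - (-4)/82 = -192 - 1*(-2/41) = -192 + 2/41 = -7870/41 ≈ -191.95)
(G + 111757)*(448509 + T(-254, 624)) = (-7870/41 + 111757)*(448509 - 28*624) = 4574167*(448509 - 17472)/41 = (4574167/41)*431037 = 1971635221179/41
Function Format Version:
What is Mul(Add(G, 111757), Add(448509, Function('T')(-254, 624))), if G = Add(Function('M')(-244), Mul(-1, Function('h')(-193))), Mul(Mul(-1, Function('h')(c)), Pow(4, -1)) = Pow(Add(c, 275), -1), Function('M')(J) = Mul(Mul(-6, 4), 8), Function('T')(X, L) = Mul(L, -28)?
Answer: Rational(1971635221179, 41) ≈ 4.8089e+10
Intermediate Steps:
Function('T')(X, L) = Mul(-28, L)
Function('M')(J) = -192 (Function('M')(J) = Mul(-24, 8) = -192)
Function('h')(c) = Mul(-4, Pow(Add(275, c), -1)) (Function('h')(c) = Mul(-4, Pow(Add(c, 275), -1)) = Mul(-4, Pow(Add(275, c), -1)))
G = Rational(-7870, 41) (G = Add(-192, Mul(-1, Mul(-4, Pow(Add(275, -193), -1)))) = Add(-192, Mul(-1, Mul(-4, Pow(82, -1)))) = Add(-192, Mul(-1, Mul(-4, Rational(1, 82)))) = Add(-192, Mul(-1, Rational(-2, 41))) = Add(-192, Rational(2, 41)) = Rational(-7870, 41) ≈ -191.95)
Mul(Add(G, 111757), Add(448509, Function('T')(-254, 624))) = Mul(Add(Rational(-7870, 41), 111757), Add(448509, Mul(-28, 624))) = Mul(Rational(4574167, 41), Add(448509, -17472)) = Mul(Rational(4574167, 41), 431037) = Rational(1971635221179, 41)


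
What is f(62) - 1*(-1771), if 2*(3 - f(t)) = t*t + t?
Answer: -179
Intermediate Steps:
f(t) = 3 - t/2 - t²/2 (f(t) = 3 - (t*t + t)/2 = 3 - (t² + t)/2 = 3 - (t + t²)/2 = 3 + (-t/2 - t²/2) = 3 - t/2 - t²/2)
f(62) - 1*(-1771) = (3 - ½*62 - ½*62²) - 1*(-1771) = (3 - 31 - ½*3844) + 1771 = (3 - 31 - 1922) + 1771 = -1950 + 1771 = -179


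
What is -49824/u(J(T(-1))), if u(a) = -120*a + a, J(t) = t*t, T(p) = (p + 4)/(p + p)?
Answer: 22144/119 ≈ 186.08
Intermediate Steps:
T(p) = (4 + p)/(2*p) (T(p) = (4 + p)/((2*p)) = (4 + p)*(1/(2*p)) = (4 + p)/(2*p))
J(t) = t²
u(a) = -119*a
-49824/u(J(T(-1))) = -49824*(-4/(119*(4 - 1)²)) = -49824/((-119*((½)*(-1)*3)²)) = -49824/((-119*(-3/2)²)) = -49824/((-119*9/4)) = -49824/(-1071/4) = -49824*(-4/1071) = 22144/119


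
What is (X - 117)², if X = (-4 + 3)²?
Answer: 13456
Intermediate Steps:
X = 1 (X = (-1)² = 1)
(X - 117)² = (1 - 117)² = (-116)² = 13456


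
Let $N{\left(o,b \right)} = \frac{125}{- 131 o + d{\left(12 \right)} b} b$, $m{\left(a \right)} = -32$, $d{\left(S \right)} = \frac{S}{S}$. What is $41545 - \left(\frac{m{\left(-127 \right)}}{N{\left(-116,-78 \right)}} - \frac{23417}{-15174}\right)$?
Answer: $\frac{1023144701621}{24657750} \approx 41494.0$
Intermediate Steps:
$d{\left(S \right)} = 1$
$N{\left(o,b \right)} = \frac{125 b}{b - 131 o}$ ($N{\left(o,b \right)} = \frac{125}{- 131 o + 1 b} b = \frac{125}{- 131 o + b} b = \frac{125}{b - 131 o} b = \frac{125 b}{b - 131 o}$)
$41545 - \left(\frac{m{\left(-127 \right)}}{N{\left(-116,-78 \right)}} - \frac{23417}{-15174}\right) = 41545 - \left(- \frac{32}{125 \left(-78\right) \frac{1}{-78 - -15196}} - \frac{23417}{-15174}\right) = 41545 - \left(- \frac{32}{125 \left(-78\right) \frac{1}{-78 + 15196}} - - \frac{23417}{15174}\right) = 41545 - \left(- \frac{32}{125 \left(-78\right) \frac{1}{15118}} + \frac{23417}{15174}\right) = 41545 - \left(- \frac{32}{- \frac{4875}{7559}} + \frac{23417}{15174}\right) = 41545 - \left(\left(-32\right) \left(- \frac{7559}{4875}\right) + \frac{23417}{15174}\right) = 41545 - \left(\frac{241888}{4875} + \frac{23417}{15174}\right) = 41545 - \frac{1261522129}{24657750} = \frac{1023144701621}{24657750}$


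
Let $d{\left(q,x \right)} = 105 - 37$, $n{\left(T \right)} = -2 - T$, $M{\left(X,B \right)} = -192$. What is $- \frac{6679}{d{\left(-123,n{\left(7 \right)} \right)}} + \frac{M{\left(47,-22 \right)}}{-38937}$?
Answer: $- \frac{86682389}{882572} \approx -98.216$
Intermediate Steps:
$d{\left(q,x \right)} = 68$ ($d{\left(q,x \right)} = 105 - 37 = 68$)
$- \frac{6679}{d{\left(-123,n{\left(7 \right)} \right)}} + \frac{M{\left(47,-22 \right)}}{-38937} = - \frac{6679}{68} - \frac{192}{-38937} = \left(-6679\right) \frac{1}{68} - - \frac{64}{12979} = - \frac{6679}{68} + \frac{64}{12979} = - \frac{86682389}{882572}$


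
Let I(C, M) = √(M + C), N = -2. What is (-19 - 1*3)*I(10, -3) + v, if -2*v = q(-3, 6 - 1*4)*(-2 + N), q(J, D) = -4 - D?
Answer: -12 - 22*√7 ≈ -70.207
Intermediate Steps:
v = -12 (v = -(-4 - (6 - 1*4))*(-2 - 2)/2 = -(-4 - (6 - 4))*(-4)/2 = -(-4 - 1*2)*(-4)/2 = -(-4 - 2)*(-4)/2 = -(-3)*(-4) = -½*24 = -12)
I(C, M) = √(C + M)
(-19 - 1*3)*I(10, -3) + v = (-19 - 1*3)*√(10 - 3) - 12 = (-19 - 3)*√7 - 12 = -22*√7 - 12 = -12 - 22*√7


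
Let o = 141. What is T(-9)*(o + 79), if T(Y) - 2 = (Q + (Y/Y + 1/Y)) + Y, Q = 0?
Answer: -12100/9 ≈ -1344.4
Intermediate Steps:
T(Y) = 3 + Y + 1/Y (T(Y) = 2 + ((0 + (Y/Y + 1/Y)) + Y) = 2 + ((0 + (1 + 1/Y)) + Y) = 2 + ((1 + 1/Y) + Y) = 2 + (1 + Y + 1/Y) = 3 + Y + 1/Y)
T(-9)*(o + 79) = (3 - 9 + 1/(-9))*(141 + 79) = (3 - 9 - 1/9)*220 = -55/9*220 = -12100/9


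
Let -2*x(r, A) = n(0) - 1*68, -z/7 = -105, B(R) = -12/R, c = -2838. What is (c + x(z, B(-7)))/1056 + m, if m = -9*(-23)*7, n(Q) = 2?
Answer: 46283/32 ≈ 1446.3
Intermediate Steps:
z = 735 (z = -7*(-105) = 735)
x(r, A) = 33 (x(r, A) = -(2 - 1*68)/2 = -(2 - 68)/2 = -½*(-66) = 33)
m = 1449 (m = 207*7 = 1449)
(c + x(z, B(-7)))/1056 + m = (-2838 + 33)/1056 + 1449 = -2805*1/1056 + 1449 = -85/32 + 1449 = 46283/32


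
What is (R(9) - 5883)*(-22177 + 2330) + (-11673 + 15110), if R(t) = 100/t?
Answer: 1048885342/9 ≈ 1.1654e+8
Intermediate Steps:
(R(9) - 5883)*(-22177 + 2330) + (-11673 + 15110) = (100/9 - 5883)*(-22177 + 2330) + (-11673 + 15110) = (100*(1/9) - 5883)*(-19847) + 3437 = (100/9 - 5883)*(-19847) + 3437 = -52847/9*(-19847) + 3437 = 1048854409/9 + 3437 = 1048885342/9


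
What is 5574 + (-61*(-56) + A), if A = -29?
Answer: 8961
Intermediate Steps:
5574 + (-61*(-56) + A) = 5574 + (-61*(-56) - 29) = 5574 + (3416 - 29) = 5574 + 3387 = 8961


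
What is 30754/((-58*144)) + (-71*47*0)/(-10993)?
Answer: -15377/4176 ≈ -3.6822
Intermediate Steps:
30754/((-58*144)) + (-71*47*0)/(-10993) = 30754/(-8352) - 3337*0*(-1/10993) = 30754*(-1/8352) + 0*(-1/10993) = -15377/4176 + 0 = -15377/4176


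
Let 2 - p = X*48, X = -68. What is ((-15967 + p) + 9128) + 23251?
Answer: 19678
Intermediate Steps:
p = 3266 (p = 2 - (-68)*48 = 2 - 1*(-3264) = 2 + 3264 = 3266)
((-15967 + p) + 9128) + 23251 = ((-15967 + 3266) + 9128) + 23251 = (-12701 + 9128) + 23251 = -3573 + 23251 = 19678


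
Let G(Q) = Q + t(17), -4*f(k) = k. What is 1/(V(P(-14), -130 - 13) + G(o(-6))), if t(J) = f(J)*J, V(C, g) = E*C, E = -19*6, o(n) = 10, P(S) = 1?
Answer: -4/705 ≈ -0.0056738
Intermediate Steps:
f(k) = -k/4
E = -114
V(C, g) = -114*C
t(J) = -J²/4 (t(J) = (-J/4)*J = -J²/4)
G(Q) = -289/4 + Q (G(Q) = Q - ¼*17² = Q - ¼*289 = Q - 289/4 = -289/4 + Q)
1/(V(P(-14), -130 - 13) + G(o(-6))) = 1/(-114*1 + (-289/4 + 10)) = 1/(-114 - 249/4) = 1/(-705/4) = -4/705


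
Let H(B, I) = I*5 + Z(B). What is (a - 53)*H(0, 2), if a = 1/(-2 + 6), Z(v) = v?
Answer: -1055/2 ≈ -527.50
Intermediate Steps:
a = 1/4 ≈ 0.25000
H(B, I) = B + 5*I (H(B, I) = I*5 + B = 5*I + B = B + 5*I)
(a - 53)*H(0, 2) = (1/4 - 53)*(0 + 5*2) = -211*(0 + 10)/4 = -211/4*10 = -1055/2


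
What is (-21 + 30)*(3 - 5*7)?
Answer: -288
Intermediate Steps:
(-21 + 30)*(3 - 5*7) = 9*(3 - 35) = 9*(-32) = -288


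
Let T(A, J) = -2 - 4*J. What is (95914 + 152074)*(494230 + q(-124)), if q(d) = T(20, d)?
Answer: 122685615312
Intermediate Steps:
q(d) = -2 - 4*d
(95914 + 152074)*(494230 + q(-124)) = (95914 + 152074)*(494230 + (-2 - 4*(-124))) = 247988*(494230 + (-2 + 496)) = 247988*(494230 + 494) = 247988*494724 = 122685615312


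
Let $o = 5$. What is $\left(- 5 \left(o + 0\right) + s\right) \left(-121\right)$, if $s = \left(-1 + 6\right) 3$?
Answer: $1210$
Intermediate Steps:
$s = 15$ ($s = 5 \cdot 3 = 15$)
$\left(- 5 \left(o + 0\right) + s\right) \left(-121\right) = \left(- 5 \left(5 + 0\right) + 15\right) \left(-121\right) = \left(\left(-5\right) 5 + 15\right) \left(-121\right) = \left(-25 + 15\right) \left(-121\right) = \left(-10\right) \left(-121\right) = 1210$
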